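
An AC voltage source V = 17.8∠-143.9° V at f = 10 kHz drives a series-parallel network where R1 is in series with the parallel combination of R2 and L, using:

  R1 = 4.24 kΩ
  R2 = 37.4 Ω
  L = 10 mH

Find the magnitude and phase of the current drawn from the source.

Step 1 — Angular frequency: ω = 2π·f = 2π·1e+04 = 6.283e+04 rad/s.
Step 2 — Component impedances:
  R1: Z = R = 4240 Ω
  R2: Z = R = 37.4 Ω
  L: Z = jωL = j·6.283e+04·0.01 = 0 + j628.3 Ω
Step 3 — Parallel branch: R2 || L = 1/(1/R2 + 1/L) = 37.27 + j2.218 Ω.
Step 4 — Series with R1: Z_total = R1 + (R2 || L) = 4277 + j2.218 Ω = 4277∠0.0° Ω.
Step 5 — Source phasor: V = 17.8∠-143.9° V = -14.38 - j10.49 V.
Step 6 — Ohm's law: I = V / Z_total = (-14.38 - j10.49) / (4277 + j2.218) = -0.003364 - j0.00245 A.
Step 7 — Convert to polar: |I| = 0.004162 A, ∠I = -143.9°.

I = 0.004162∠-143.9° A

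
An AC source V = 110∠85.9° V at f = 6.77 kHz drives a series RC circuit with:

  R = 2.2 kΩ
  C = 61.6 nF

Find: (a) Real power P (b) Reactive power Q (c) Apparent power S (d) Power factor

Step 1 — Angular frequency: ω = 2π·f = 2π·6770 = 4.254e+04 rad/s.
Step 2 — Component impedances:
  R: Z = R = 2200 Ω
  C: Z = 1/(jωC) = -j/(ω·C) = 0 - j381.6 Ω
Step 3 — Series combination: Z_total = R + C = 2200 - j381.6 Ω = 2233∠-9.8° Ω.
Step 4 — Source phasor: V = 110∠85.9° V = 7.865 + j109.7 V.
Step 5 — Current: I = V / Z = -0.004928 + j0.04902 A = 0.04926∠95.7° A.
Step 6 — Complex power: S = V·I* = 5.339 - j0.9262 VA.
Step 7 — Real power: P = Re(S) = 5.339 W.
Step 8 — Reactive power: Q = Im(S) = -0.9262 VAR.
Step 9 — Apparent power: |S| = 5.419 VA.
Step 10 — Power factor: PF = P/|S| = 0.9853 (leading).

(a) P = 5.339 W  (b) Q = -0.9262 VAR  (c) S = 5.419 VA  (d) PF = 0.9853 (leading)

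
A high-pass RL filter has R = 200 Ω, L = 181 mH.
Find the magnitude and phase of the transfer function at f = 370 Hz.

Step 1 — Angular frequency: ω = 2π·370 = 2325 rad/s.
Step 2 — Transfer function: H(jω) = jωL/(R + jωL).
Step 3 — Numerator jωL = j·420.8; denominator R + jωL = 200 + j420.8.
Step 4 — H = 0.8157 + j0.3877.
Step 5 — Magnitude: |H| = 0.9032 (-0.9 dB); phase: φ = 25.4°.

|H| = 0.9032 (-0.9 dB), φ = 25.4°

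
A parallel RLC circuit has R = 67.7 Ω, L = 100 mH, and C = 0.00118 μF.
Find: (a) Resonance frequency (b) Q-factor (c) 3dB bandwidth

Step 1 — Resonance: ω₀ = 1/√(LC) = 1/√(0.1·1.18e-09) = 9.206e+04 rad/s.
Step 2 — f₀ = ω₀/(2π) = 1.465e+04 Hz.
Step 3 — Parallel Q: Q = R/(ω₀L) = 67.7/(9.206e+04·0.1) = 0.007354.
Step 4 — Bandwidth: Δω = ω₀/Q = 1.252e+07 rad/s; BW = Δω/(2π) = 1.992e+06 Hz.

(a) f₀ = 1.465e+04 Hz  (b) Q = 0.007354  (c) BW = 1.992e+06 Hz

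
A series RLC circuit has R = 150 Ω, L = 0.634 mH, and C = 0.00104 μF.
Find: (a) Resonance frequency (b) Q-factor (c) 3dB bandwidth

Step 1 — Resonance: ω₀ = 1/√(LC) = 1/√(0.000634·1.04e-09) = 1.232e+06 rad/s.
Step 2 — f₀ = ω₀/(2π) = 1.96e+05 Hz.
Step 3 — Series Q: Q = ω₀L/R = 1.232e+06·0.000634/150 = 5.205.
Step 4 — Bandwidth: Δω = ω₀/Q = 2.366e+05 rad/s; BW = Δω/(2π) = 3.765e+04 Hz.

(a) f₀ = 1.96e+05 Hz  (b) Q = 5.205  (c) BW = 3.765e+04 Hz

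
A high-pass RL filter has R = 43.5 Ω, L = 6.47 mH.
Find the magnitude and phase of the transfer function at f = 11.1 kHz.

Step 1 — Angular frequency: ω = 2π·1.11e+04 = 6.974e+04 rad/s.
Step 2 — Transfer function: H(jω) = jωL/(R + jωL).
Step 3 — Numerator jωL = j·451.2; denominator R + jωL = 43.5 + j451.2.
Step 4 — H = 0.9908 + j0.09551.
Step 5 — Magnitude: |H| = 0.9954 (-0.0 dB); phase: φ = 5.5°.

|H| = 0.9954 (-0.0 dB), φ = 5.5°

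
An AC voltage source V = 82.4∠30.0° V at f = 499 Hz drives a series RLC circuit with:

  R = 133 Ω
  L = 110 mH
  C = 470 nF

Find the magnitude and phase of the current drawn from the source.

Step 1 — Angular frequency: ω = 2π·f = 2π·499 = 3135 rad/s.
Step 2 — Component impedances:
  R: Z = R = 133 Ω
  L: Z = jωL = j·3135·0.11 = 0 + j344.9 Ω
  C: Z = 1/(jωC) = -j/(ω·C) = 0 - j678.6 Ω
Step 3 — Series combination: Z_total = R + L + C = 133 - j333.7 Ω = 359.3∠-68.3° Ω.
Step 4 — Source phasor: V = 82.4∠30.0° V = 71.36 + j41.2 V.
Step 5 — Ohm's law: I = V / Z_total = (71.36 + j41.2) / (133 - j333.7) = -0.033 + j0.227 A.
Step 6 — Convert to polar: |I| = 0.2294 A, ∠I = 98.3°.

I = 0.2294∠98.3° A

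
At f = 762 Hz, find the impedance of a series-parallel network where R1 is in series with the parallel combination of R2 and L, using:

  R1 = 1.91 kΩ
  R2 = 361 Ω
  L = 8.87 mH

Step 1 — Angular frequency: ω = 2π·f = 2π·762 = 4788 rad/s.
Step 2 — Component impedances:
  R1: Z = R = 1910 Ω
  R2: Z = R = 361 Ω
  L: Z = jωL = j·4788·0.00887 = 0 + j42.47 Ω
Step 3 — Parallel branch: R2 || L = 1/(1/R2 + 1/L) = 4.928 + j41.89 Ω.
Step 4 — Series with R1: Z_total = R1 + (R2 || L) = 1915 + j41.89 Ω = 1915∠1.3° Ω.

Z = 1915 + j41.89 Ω = 1915∠1.3° Ω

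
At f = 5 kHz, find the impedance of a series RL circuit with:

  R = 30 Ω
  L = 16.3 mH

Step 1 — Angular frequency: ω = 2π·f = 2π·5000 = 3.142e+04 rad/s.
Step 2 — Component impedances:
  R: Z = R = 30 Ω
  L: Z = jωL = j·3.142e+04·0.0163 = 0 + j512.1 Ω
Step 3 — Series combination: Z_total = R + L = 30 + j512.1 Ω = 513∠86.6° Ω.

Z = 30 + j512.1 Ω = 513∠86.6° Ω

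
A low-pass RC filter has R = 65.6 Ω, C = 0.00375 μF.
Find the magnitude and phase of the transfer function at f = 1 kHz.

Step 1 — Angular frequency: ω = 2π·1000 = 6283 rad/s.
Step 2 — Transfer function: H(jω) = 1/(1 + jωRC).
Step 3 — Denominator: 1 + jωRC = 1 + j·6283·65.6·3.75e-09 = 1 + j0.001546.
Step 4 — H = 1 - j0.001546.
Step 5 — Magnitude: |H| = 1 (-0.0 dB); phase: φ = -0.1°.

|H| = 1 (-0.0 dB), φ = -0.1°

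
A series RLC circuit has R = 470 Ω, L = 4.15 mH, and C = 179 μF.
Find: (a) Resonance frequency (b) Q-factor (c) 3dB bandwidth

Step 1 — Resonance: ω₀ = 1/√(LC) = 1/√(0.00415·0.000179) = 1160 rad/s.
Step 2 — f₀ = ω₀/(2π) = 184.7 Hz.
Step 3 — Series Q: Q = ω₀L/R = 1160·0.00415/470 = 0.01024.
Step 4 — Bandwidth: Δω = ω₀/Q = 1.133e+05 rad/s; BW = Δω/(2π) = 1.802e+04 Hz.

(a) f₀ = 184.7 Hz  (b) Q = 0.01024  (c) BW = 1.802e+04 Hz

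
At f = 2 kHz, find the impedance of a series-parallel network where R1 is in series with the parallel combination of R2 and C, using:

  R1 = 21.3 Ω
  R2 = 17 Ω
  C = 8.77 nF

Step 1 — Angular frequency: ω = 2π·f = 2π·2000 = 1.257e+04 rad/s.
Step 2 — Component impedances:
  R1: Z = R = 21.3 Ω
  R2: Z = R = 17 Ω
  C: Z = 1/(jωC) = -j/(ω·C) = 0 - j9074 Ω
Step 3 — Parallel branch: R2 || C = 1/(1/R2 + 1/C) = 17 - j0.03185 Ω.
Step 4 — Series with R1: Z_total = R1 + (R2 || C) = 38.3 - j0.03185 Ω = 38.3∠-0.0° Ω.

Z = 38.3 - j0.03185 Ω = 38.3∠-0.0° Ω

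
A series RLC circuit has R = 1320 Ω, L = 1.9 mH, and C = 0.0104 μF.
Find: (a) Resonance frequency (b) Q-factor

Step 1 — Resonance condition Im(Z)=0 gives ω₀ = 1/√(LC).
Step 2 — ω₀ = 1/√(0.0019·1.04e-08) = 2.25e+05 rad/s.
Step 3 — f₀ = ω₀/(2π) = 3.58e+04 Hz.
Step 4 — Series Q: Q = ω₀L/R = 2.25e+05·0.0019/1320 = 0.3238.

(a) f₀ = 3.58e+04 Hz  (b) Q = 0.3238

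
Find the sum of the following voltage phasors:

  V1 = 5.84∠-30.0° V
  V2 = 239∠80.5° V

Step 1 — Convert each phasor to rectangular form:
  V1 = 5.84·(cos(-30.0°) + j·sin(-30.0°)) = 5.058 - j2.92 V
  V2 = 239·(cos(80.5°) + j·sin(80.5°)) = 39.45 + j235.7 V
Step 2 — Sum components: V_total = 44.5 + j232.8 V.
Step 3 — Convert to polar: |V_total| = 237 V, ∠V_total = 79.2°.

V_total = 237∠79.2° V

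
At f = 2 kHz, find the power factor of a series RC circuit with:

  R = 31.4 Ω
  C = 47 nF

Step 1 — Angular frequency: ω = 2π·f = 2π·2000 = 1.257e+04 rad/s.
Step 2 — Component impedances:
  R: Z = R = 31.4 Ω
  C: Z = 1/(jωC) = -j/(ω·C) = 0 - j1693 Ω
Step 3 — Series combination: Z_total = R + C = 31.4 - j1693 Ω = 1693∠-88.9° Ω.
Step 4 — Power factor: PF = cos(φ) = Re(Z)/|Z| = 31.4/1693.4 = 0.01854.
Step 5 — Type: Im(Z) = -1693 ⇒ leading (phase φ = -88.9°).

PF = 0.01854 (leading, φ = -88.9°)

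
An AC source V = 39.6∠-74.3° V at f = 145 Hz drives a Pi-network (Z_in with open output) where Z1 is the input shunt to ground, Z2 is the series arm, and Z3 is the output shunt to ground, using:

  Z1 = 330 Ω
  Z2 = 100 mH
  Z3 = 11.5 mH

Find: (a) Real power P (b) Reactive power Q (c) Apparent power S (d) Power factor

Step 1 — Angular frequency: ω = 2π·f = 2π·145 = 911.1 rad/s.
Step 2 — Component impedances:
  Z1: Z = R = 330 Ω
  Z2: Z = jωL = j·911.1·0.1 = 0 + j91.11 Ω
  Z3: Z = jωL = j·911.1·0.0115 = 0 + j10.48 Ω
Step 3 — With open output, the series arm Z2 and the output shunt Z3 appear in series to ground: Z2 + Z3 = 0 + j101.6 Ω.
Step 4 — Parallel with input shunt Z1: Z_in = Z1 || (Z2 + Z3) = 28.56 + j92.79 Ω = 97.09∠72.9° Ω.
Step 5 — Source phasor: V = 39.6∠-74.3° V = 10.72 - j38.12 V.
Step 6 — Current: I = V / Z = -0.3428 - j0.221 A = 0.4079∠-147.2° A.
Step 7 — Complex power: S = V·I* = 4.752 + j15.44 VA.
Step 8 — Real power: P = Re(S) = 4.752 W.
Step 9 — Reactive power: Q = Im(S) = 15.44 VAR.
Step 10 — Apparent power: |S| = 16.15 VA.
Step 11 — Power factor: PF = P/|S| = 0.2942 (lagging).

(a) P = 4.752 W  (b) Q = 15.44 VAR  (c) S = 16.15 VA  (d) PF = 0.2942 (lagging)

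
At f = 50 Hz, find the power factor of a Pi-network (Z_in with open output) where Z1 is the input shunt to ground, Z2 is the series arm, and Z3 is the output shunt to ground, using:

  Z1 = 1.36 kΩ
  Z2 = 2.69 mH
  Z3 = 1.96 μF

Step 1 — Angular frequency: ω = 2π·f = 2π·50 = 314.2 rad/s.
Step 2 — Component impedances:
  Z1: Z = R = 1360 Ω
  Z2: Z = jωL = j·314.2·0.00269 = 0 + j0.8451 Ω
  Z3: Z = 1/(jωC) = -j/(ω·C) = 0 - j1624 Ω
Step 3 — With open output, the series arm Z2 and the output shunt Z3 appear in series to ground: Z2 + Z3 = 0 - j1623 Ω.
Step 4 — Parallel with input shunt Z1: Z_in = Z1 || (Z2 + Z3) = 799.1 - j669.5 Ω = 1042∠-40.0° Ω.
Step 5 — Power factor: PF = cos(φ) = Re(Z)/|Z| = 799.06/1042.5 = 0.7665.
Step 6 — Type: Im(Z) = -669.5 ⇒ leading (phase φ = -40.0°).

PF = 0.7665 (leading, φ = -40.0°)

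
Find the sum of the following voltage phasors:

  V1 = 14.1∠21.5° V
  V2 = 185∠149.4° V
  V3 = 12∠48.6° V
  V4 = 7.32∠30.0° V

Step 1 — Convert each phasor to rectangular form:
  V1 = 14.1·(cos(21.5°) + j·sin(21.5°)) = 13.12 + j5.168 V
  V2 = 185·(cos(149.4°) + j·sin(149.4°)) = -159.2 + j94.17 V
  V3 = 12·(cos(48.6°) + j·sin(48.6°)) = 7.936 + j9.001 V
  V4 = 7.32·(cos(30.0°) + j·sin(30.0°)) = 6.339 + j3.66 V
Step 2 — Sum components: V_total = -131.8 + j112 V.
Step 3 — Convert to polar: |V_total| = 173 V, ∠V_total = 139.7°.

V_total = 173∠139.7° V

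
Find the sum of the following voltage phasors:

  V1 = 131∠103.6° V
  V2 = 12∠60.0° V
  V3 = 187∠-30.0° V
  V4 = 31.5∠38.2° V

Step 1 — Convert each phasor to rectangular form:
  V1 = 131·(cos(103.6°) + j·sin(103.6°)) = -30.8 + j127.3 V
  V2 = 12·(cos(60.0°) + j·sin(60.0°)) = 6 + j10.39 V
  V3 = 187·(cos(-30.0°) + j·sin(-30.0°)) = 161.9 - j93.5 V
  V4 = 31.5·(cos(38.2°) + j·sin(38.2°)) = 24.75 + j19.48 V
Step 2 — Sum components: V_total = 161.9 + j63.7 V.
Step 3 — Convert to polar: |V_total| = 174 V, ∠V_total = 21.5°.

V_total = 174∠21.5° V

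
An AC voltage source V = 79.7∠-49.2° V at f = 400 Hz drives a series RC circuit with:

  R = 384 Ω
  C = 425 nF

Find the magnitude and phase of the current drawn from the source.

Step 1 — Angular frequency: ω = 2π·f = 2π·400 = 2513 rad/s.
Step 2 — Component impedances:
  R: Z = R = 384 Ω
  C: Z = 1/(jωC) = -j/(ω·C) = 0 - j936.2 Ω
Step 3 — Series combination: Z_total = R + C = 384 - j936.2 Ω = 1012∠-67.7° Ω.
Step 4 — Source phasor: V = 79.7∠-49.2° V = 52.08 - j60.33 V.
Step 5 — Ohm's law: I = V / Z_total = (52.08 - j60.33) / (384 - j936.2) = 0.07469 + j0.02499 A.
Step 6 — Convert to polar: |I| = 0.07876 A, ∠I = 18.5°.

I = 0.07876∠18.5° A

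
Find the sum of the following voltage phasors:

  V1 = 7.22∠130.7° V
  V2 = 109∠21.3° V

Step 1 — Convert each phasor to rectangular form:
  V1 = 7.22·(cos(130.7°) + j·sin(130.7°)) = -4.708 + j5.474 V
  V2 = 109·(cos(21.3°) + j·sin(21.3°)) = 101.6 + j39.59 V
Step 2 — Sum components: V_total = 96.85 + j45.07 V.
Step 3 — Convert to polar: |V_total| = 106.8 V, ∠V_total = 25.0°.

V_total = 106.8∠25.0° V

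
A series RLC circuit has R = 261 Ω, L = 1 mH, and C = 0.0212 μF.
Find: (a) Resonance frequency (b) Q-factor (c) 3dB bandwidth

Step 1 — Resonance: ω₀ = 1/√(LC) = 1/√(0.001·2.12e-08) = 2.172e+05 rad/s.
Step 2 — f₀ = ω₀/(2π) = 3.457e+04 Hz.
Step 3 — Series Q: Q = ω₀L/R = 2.172e+05·0.001/261 = 0.8321.
Step 4 — Bandwidth: Δω = ω₀/Q = 2.61e+05 rad/s; BW = Δω/(2π) = 4.154e+04 Hz.

(a) f₀ = 3.457e+04 Hz  (b) Q = 0.8321  (c) BW = 4.154e+04 Hz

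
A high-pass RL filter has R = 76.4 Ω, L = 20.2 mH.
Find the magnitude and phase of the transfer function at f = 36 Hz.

Step 1 — Angular frequency: ω = 2π·36 = 226.2 rad/s.
Step 2 — Transfer function: H(jω) = jωL/(R + jωL).
Step 3 — Numerator jωL = j·4.569; denominator R + jωL = 76.4 + j4.569.
Step 4 — H = 0.003564 + j0.05959.
Step 5 — Magnitude: |H| = 0.0597 (-24.5 dB); phase: φ = 86.6°.

|H| = 0.0597 (-24.5 dB), φ = 86.6°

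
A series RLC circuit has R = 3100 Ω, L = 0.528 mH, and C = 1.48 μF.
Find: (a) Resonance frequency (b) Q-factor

Step 1 — Resonance condition Im(Z)=0 gives ω₀ = 1/√(LC).
Step 2 — ω₀ = 1/√(0.000528·1.48e-06) = 3.577e+04 rad/s.
Step 3 — f₀ = ω₀/(2π) = 5693 Hz.
Step 4 — Series Q: Q = ω₀L/R = 3.577e+04·0.000528/3100 = 0.006093.

(a) f₀ = 5693 Hz  (b) Q = 0.006093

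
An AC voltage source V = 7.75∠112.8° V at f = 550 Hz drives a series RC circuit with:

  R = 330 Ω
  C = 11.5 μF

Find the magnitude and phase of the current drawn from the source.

Step 1 — Angular frequency: ω = 2π·f = 2π·550 = 3456 rad/s.
Step 2 — Component impedances:
  R: Z = R = 330 Ω
  C: Z = 1/(jωC) = -j/(ω·C) = 0 - j25.16 Ω
Step 3 — Series combination: Z_total = R + C = 330 - j25.16 Ω = 331∠-4.4° Ω.
Step 4 — Source phasor: V = 7.75∠112.8° V = -3.003 + j7.144 V.
Step 5 — Ohm's law: I = V / Z_total = (-3.003 + j7.144) / (330 - j25.16) = -0.01069 + j0.02083 A.
Step 6 — Convert to polar: |I| = 0.02342 A, ∠I = 117.2°.

I = 0.02342∠117.2° A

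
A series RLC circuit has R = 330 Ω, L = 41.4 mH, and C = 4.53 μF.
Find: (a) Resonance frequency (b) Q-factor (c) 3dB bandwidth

Step 1 — Resonance condition Im(Z)=0 gives ω₀ = 1/√(LC).
Step 2 — ω₀ = 1/√(0.0414·4.53e-06) = 2309 rad/s.
Step 3 — f₀ = ω₀/(2π) = 367.5 Hz.
Step 4 — Series Q: Q = ω₀L/R = 2309·0.0414/330 = 0.2897.
Step 5 — 3dB bandwidth: Δω = ω₀/Q = 7971 rad/s; BW = Δω/(2π) = 1269 Hz.

(a) f₀ = 367.5 Hz  (b) Q = 0.2897  (c) BW = 1269 Hz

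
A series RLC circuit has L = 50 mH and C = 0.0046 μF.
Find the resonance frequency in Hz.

Step 1 — Resonance condition Im(Z)=0 gives ω₀ = 1/√(LC).
Step 2 — ω₀ = 1/√(0.05·4.6e-09) = 6.594e+04 rad/s.
Step 3 — f₀ = ω₀/(2π) = 1.049e+04 Hz.

f₀ = 1.049e+04 Hz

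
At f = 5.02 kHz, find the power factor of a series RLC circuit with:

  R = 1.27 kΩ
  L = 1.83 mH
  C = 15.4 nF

Step 1 — Angular frequency: ω = 2π·f = 2π·5020 = 3.154e+04 rad/s.
Step 2 — Component impedances:
  R: Z = R = 1270 Ω
  L: Z = jωL = j·3.154e+04·0.00183 = 0 + j57.72 Ω
  C: Z = 1/(jωC) = -j/(ω·C) = 0 - j2059 Ω
Step 3 — Series combination: Z_total = R + L + C = 1270 - j2001 Ω = 2370∠-57.6° Ω.
Step 4 — Power factor: PF = cos(φ) = Re(Z)/|Z| = 1270/2370 = 0.5359.
Step 5 — Type: Im(Z) = -2001 ⇒ leading (phase φ = -57.6°).

PF = 0.5359 (leading, φ = -57.6°)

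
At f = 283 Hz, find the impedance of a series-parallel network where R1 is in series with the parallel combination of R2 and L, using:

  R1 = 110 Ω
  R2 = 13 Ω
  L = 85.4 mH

Step 1 — Angular frequency: ω = 2π·f = 2π·283 = 1778 rad/s.
Step 2 — Component impedances:
  R1: Z = R = 110 Ω
  R2: Z = R = 13 Ω
  L: Z = jωL = j·1778·0.0854 = 0 + j151.9 Ω
Step 3 — Parallel branch: R2 || L = 1/(1/R2 + 1/L) = 12.91 + j1.105 Ω.
Step 4 — Series with R1: Z_total = R1 + (R2 || L) = 122.9 + j1.105 Ω = 122.9∠0.5° Ω.

Z = 122.9 + j1.105 Ω = 122.9∠0.5° Ω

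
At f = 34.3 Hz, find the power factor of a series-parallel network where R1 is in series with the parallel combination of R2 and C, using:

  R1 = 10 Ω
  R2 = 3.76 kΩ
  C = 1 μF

Step 1 — Angular frequency: ω = 2π·f = 2π·34.3 = 215.5 rad/s.
Step 2 — Component impedances:
  R1: Z = R = 10 Ω
  R2: Z = R = 3760 Ω
  C: Z = 1/(jωC) = -j/(ω·C) = 0 - j4640 Ω
Step 3 — Parallel branch: R2 || C = 1/(1/R2 + 1/C) = 2270 - j1839 Ω.
Step 4 — Series with R1: Z_total = R1 + (R2 || C) = 2280 - j1839 Ω = 2929∠-38.9° Ω.
Step 5 — Power factor: PF = cos(φ) = Re(Z)/|Z| = 2279.7/2929.1 = 0.7783.
Step 6 — Type: Im(Z) = -1839 ⇒ leading (phase φ = -38.9°).

PF = 0.7783 (leading, φ = -38.9°)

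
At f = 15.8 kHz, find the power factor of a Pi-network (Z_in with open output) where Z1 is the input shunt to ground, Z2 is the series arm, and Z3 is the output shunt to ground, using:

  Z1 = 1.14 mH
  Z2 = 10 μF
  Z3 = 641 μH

Step 1 — Angular frequency: ω = 2π·f = 2π·1.58e+04 = 9.927e+04 rad/s.
Step 2 — Component impedances:
  Z1: Z = jωL = j·9.927e+04·0.00114 = 0 + j113.2 Ω
  Z2: Z = 1/(jωC) = -j/(ω·C) = 0 - j1.007 Ω
  Z3: Z = jωL = j·9.927e+04·0.000641 = 0 + j63.63 Ω
Step 3 — With open output, the series arm Z2 and the output shunt Z3 appear in series to ground: Z2 + Z3 = 0 + j62.63 Ω.
Step 4 — Parallel with input shunt Z1: Z_in = Z1 || (Z2 + Z3) = 0 + j40.32 Ω = 40.32∠90.0° Ω.
Step 5 — Power factor: PF = cos(φ) = Re(Z)/|Z| = -0/40.32 = -0.
Step 6 — Type: Im(Z) = 40.32 ⇒ lagging (phase φ = 90.0°).

PF = -0 (lagging, φ = 90.0°)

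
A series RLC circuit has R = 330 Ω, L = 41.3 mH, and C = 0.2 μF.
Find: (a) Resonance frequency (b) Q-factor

Step 1 — Resonance condition Im(Z)=0 gives ω₀ = 1/√(LC).
Step 2 — ω₀ = 1/√(0.0413·2e-07) = 1.1e+04 rad/s.
Step 3 — f₀ = ω₀/(2π) = 1751 Hz.
Step 4 — Series Q: Q = ω₀L/R = 1.1e+04·0.0413/330 = 1.377.

(a) f₀ = 1751 Hz  (b) Q = 1.377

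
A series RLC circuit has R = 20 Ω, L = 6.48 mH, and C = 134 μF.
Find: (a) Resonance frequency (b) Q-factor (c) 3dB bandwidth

Step 1 — Resonance: ω₀ = 1/√(LC) = 1/√(0.00648·0.000134) = 1073 rad/s.
Step 2 — f₀ = ω₀/(2π) = 170.8 Hz.
Step 3 — Series Q: Q = ω₀L/R = 1073·0.00648/20 = 0.3477.
Step 4 — Bandwidth: Δω = ω₀/Q = 3086 rad/s; BW = Δω/(2π) = 491.2 Hz.

(a) f₀ = 170.8 Hz  (b) Q = 0.3477  (c) BW = 491.2 Hz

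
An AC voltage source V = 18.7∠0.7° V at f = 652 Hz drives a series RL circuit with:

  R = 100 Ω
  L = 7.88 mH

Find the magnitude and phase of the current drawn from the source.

Step 1 — Angular frequency: ω = 2π·f = 2π·652 = 4097 rad/s.
Step 2 — Component impedances:
  R: Z = R = 100 Ω
  L: Z = jωL = j·4097·0.00788 = 0 + j32.28 Ω
Step 3 — Series combination: Z_total = R + L = 100 + j32.28 Ω = 105.1∠17.9° Ω.
Step 4 — Source phasor: V = 18.7∠0.7° V = 18.7 + j0.2285 V.
Step 5 — Ohm's law: I = V / Z_total = (18.7 + j0.2285) / (100 + j32.28) = 0.17 - j0.0526 A.
Step 6 — Convert to polar: |I| = 0.178 A, ∠I = -17.2°.

I = 0.178∠-17.2° A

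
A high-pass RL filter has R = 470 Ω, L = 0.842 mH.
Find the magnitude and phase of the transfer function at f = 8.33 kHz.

Step 1 — Angular frequency: ω = 2π·8330 = 5.234e+04 rad/s.
Step 2 — Transfer function: H(jω) = jωL/(R + jωL).
Step 3 — Numerator jωL = j·44.07; denominator R + jωL = 470 + j44.07.
Step 4 — H = 0.008715 + j0.09295.
Step 5 — Magnitude: |H| = 0.09336 (-20.6 dB); phase: φ = 84.6°.

|H| = 0.09336 (-20.6 dB), φ = 84.6°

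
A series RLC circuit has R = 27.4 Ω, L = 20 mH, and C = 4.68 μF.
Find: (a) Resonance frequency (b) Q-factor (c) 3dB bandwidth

Step 1 — Resonance: ω₀ = 1/√(LC) = 1/√(0.02·4.68e-06) = 3269 rad/s.
Step 2 — f₀ = ω₀/(2π) = 520.2 Hz.
Step 3 — Series Q: Q = ω₀L/R = 3269·0.02/27.4 = 2.386.
Step 4 — Bandwidth: Δω = ω₀/Q = 1370 rad/s; BW = Δω/(2π) = 218 Hz.

(a) f₀ = 520.2 Hz  (b) Q = 2.386  (c) BW = 218 Hz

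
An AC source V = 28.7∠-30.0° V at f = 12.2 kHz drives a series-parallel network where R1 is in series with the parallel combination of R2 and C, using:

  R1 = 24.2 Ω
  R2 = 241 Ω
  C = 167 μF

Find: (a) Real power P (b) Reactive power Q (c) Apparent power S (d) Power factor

Step 1 — Angular frequency: ω = 2π·f = 2π·1.22e+04 = 7.665e+04 rad/s.
Step 2 — Component impedances:
  R1: Z = R = 24.2 Ω
  R2: Z = R = 241 Ω
  C: Z = 1/(jωC) = -j/(ω·C) = 0 - j0.07812 Ω
Step 3 — Parallel branch: R2 || C = 1/(1/R2 + 1/C) = 2.532e-05 - j0.07812 Ω.
Step 4 — Series with R1: Z_total = R1 + (R2 || C) = 24.2 - j0.07812 Ω = 24.2∠-0.2° Ω.
Step 5 — Source phasor: V = 28.7∠-30.0° V = 24.85 - j14.35 V.
Step 6 — Current: I = V / Z = 1.029 - j0.5897 A = 1.186∠-29.8° A.
Step 7 — Complex power: S = V·I* = 34.04 - j0.1099 VA.
Step 8 — Real power: P = Re(S) = 34.04 W.
Step 9 — Reactive power: Q = Im(S) = -0.1099 VAR.
Step 10 — Apparent power: |S| = 34.04 VA.
Step 11 — Power factor: PF = P/|S| = 1 (leading).

(a) P = 34.04 W  (b) Q = -0.1099 VAR  (c) S = 34.04 VA  (d) PF = 1 (leading)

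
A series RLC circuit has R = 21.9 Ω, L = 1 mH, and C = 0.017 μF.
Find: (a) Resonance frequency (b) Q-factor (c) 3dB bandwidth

Step 1 — Resonance: ω₀ = 1/√(LC) = 1/√(0.001·1.7e-08) = 2.425e+05 rad/s.
Step 2 — f₀ = ω₀/(2π) = 3.86e+04 Hz.
Step 3 — Series Q: Q = ω₀L/R = 2.425e+05·0.001/21.9 = 11.07.
Step 4 — Bandwidth: Δω = ω₀/Q = 2.19e+04 rad/s; BW = Δω/(2π) = 3485 Hz.

(a) f₀ = 3.86e+04 Hz  (b) Q = 11.07  (c) BW = 3485 Hz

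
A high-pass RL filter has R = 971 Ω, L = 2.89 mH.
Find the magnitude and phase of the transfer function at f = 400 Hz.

Step 1 — Angular frequency: ω = 2π·400 = 2513 rad/s.
Step 2 — Transfer function: H(jω) = jωL/(R + jωL).
Step 3 — Numerator jωL = j·7.263; denominator R + jωL = 971 + j7.263.
Step 4 — H = 5.595e-05 + j0.00748.
Step 5 — Magnitude: |H| = 0.00748 (-42.5 dB); phase: φ = 89.6°.

|H| = 0.00748 (-42.5 dB), φ = 89.6°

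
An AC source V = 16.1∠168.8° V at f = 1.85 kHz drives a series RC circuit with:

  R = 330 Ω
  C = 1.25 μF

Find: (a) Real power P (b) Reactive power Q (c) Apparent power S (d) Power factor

Step 1 — Angular frequency: ω = 2π·f = 2π·1850 = 1.162e+04 rad/s.
Step 2 — Component impedances:
  R: Z = R = 330 Ω
  C: Z = 1/(jωC) = -j/(ω·C) = 0 - j68.82 Ω
Step 3 — Series combination: Z_total = R + C = 330 - j68.82 Ω = 337.1∠-11.8° Ω.
Step 4 — Source phasor: V = 16.1∠168.8° V = -15.79 + j3.127 V.
Step 5 — Current: I = V / Z = -0.04776 - j0.0004839 A = 0.04776∠-179.4° A.
Step 6 — Complex power: S = V·I* = 0.7527 - j0.157 VA.
Step 7 — Real power: P = Re(S) = 0.7527 W.
Step 8 — Reactive power: Q = Im(S) = -0.157 VAR.
Step 9 — Apparent power: |S| = 0.7689 VA.
Step 10 — Power factor: PF = P/|S| = 0.9789 (leading).

(a) P = 0.7527 W  (b) Q = -0.157 VAR  (c) S = 0.7689 VA  (d) PF = 0.9789 (leading)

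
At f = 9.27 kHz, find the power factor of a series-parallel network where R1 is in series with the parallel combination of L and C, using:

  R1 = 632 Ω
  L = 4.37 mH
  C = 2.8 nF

Step 1 — Angular frequency: ω = 2π·f = 2π·9270 = 5.825e+04 rad/s.
Step 2 — Component impedances:
  R1: Z = R = 632 Ω
  L: Z = jωL = j·5.825e+04·0.00437 = 0 + j254.5 Ω
  C: Z = 1/(jωC) = -j/(ω·C) = 0 - j6132 Ω
Step 3 — Parallel branch: L || C = 1/(1/L + 1/C) = 0 + j265.6 Ω.
Step 4 — Series with R1: Z_total = R1 + (L || C) = 632 + j265.6 Ω = 685.5∠22.8° Ω.
Step 5 — Power factor: PF = cos(φ) = Re(Z)/|Z| = 632/685.52 = 0.9219.
Step 6 — Type: Im(Z) = 265.6 ⇒ lagging (phase φ = 22.8°).

PF = 0.9219 (lagging, φ = 22.8°)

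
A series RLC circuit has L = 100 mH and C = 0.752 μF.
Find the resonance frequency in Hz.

Step 1 — Resonance condition Im(Z)=0 gives ω₀ = 1/√(LC).
Step 2 — ω₀ = 1/√(0.1·7.52e-07) = 3647 rad/s.
Step 3 — f₀ = ω₀/(2π) = 580.4 Hz.

f₀ = 580.4 Hz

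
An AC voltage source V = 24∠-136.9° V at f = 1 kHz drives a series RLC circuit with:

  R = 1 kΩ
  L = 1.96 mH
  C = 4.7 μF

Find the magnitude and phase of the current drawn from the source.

Step 1 — Angular frequency: ω = 2π·f = 2π·1000 = 6283 rad/s.
Step 2 — Component impedances:
  R: Z = R = 1000 Ω
  L: Z = jωL = j·6283·0.00196 = 0 + j12.32 Ω
  C: Z = 1/(jωC) = -j/(ω·C) = 0 - j33.86 Ω
Step 3 — Series combination: Z_total = R + L + C = 1000 - j21.55 Ω = 1000∠-1.2° Ω.
Step 4 — Source phasor: V = 24∠-136.9° V = -17.52 - j16.4 V.
Step 5 — Ohm's law: I = V / Z_total = (-17.52 - j16.4) / (1000 - j21.55) = -0.01716 - j0.01677 A.
Step 6 — Convert to polar: |I| = 0.02399 A, ∠I = -135.7°.

I = 0.02399∠-135.7° A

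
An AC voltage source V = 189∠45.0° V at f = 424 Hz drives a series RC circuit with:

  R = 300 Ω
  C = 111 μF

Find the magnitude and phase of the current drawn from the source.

Step 1 — Angular frequency: ω = 2π·f = 2π·424 = 2664 rad/s.
Step 2 — Component impedances:
  R: Z = R = 300 Ω
  C: Z = 1/(jωC) = -j/(ω·C) = 0 - j3.382 Ω
Step 3 — Series combination: Z_total = R + C = 300 - j3.382 Ω = 300∠-0.6° Ω.
Step 4 — Source phasor: V = 189∠45.0° V = 133.6 + j133.6 V.
Step 5 — Ohm's law: I = V / Z_total = (133.6 + j133.6) / (300 - j3.382) = 0.4404 + j0.4504 A.
Step 6 — Convert to polar: |I| = 0.63 A, ∠I = 45.6°.

I = 0.63∠45.6° A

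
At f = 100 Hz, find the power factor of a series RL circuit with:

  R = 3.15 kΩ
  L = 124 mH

Step 1 — Angular frequency: ω = 2π·f = 2π·100 = 628.3 rad/s.
Step 2 — Component impedances:
  R: Z = R = 3150 Ω
  L: Z = jωL = j·628.3·0.124 = 0 + j77.91 Ω
Step 3 — Series combination: Z_total = R + L = 3150 + j77.91 Ω = 3151∠1.4° Ω.
Step 4 — Power factor: PF = cos(φ) = Re(Z)/|Z| = 3150/3151 = 0.9997.
Step 5 — Type: Im(Z) = 77.91 ⇒ lagging (phase φ = 1.4°).

PF = 0.9997 (lagging, φ = 1.4°)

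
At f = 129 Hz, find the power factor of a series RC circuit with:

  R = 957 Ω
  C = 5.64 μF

Step 1 — Angular frequency: ω = 2π·f = 2π·129 = 810.5 rad/s.
Step 2 — Component impedances:
  R: Z = R = 957 Ω
  C: Z = 1/(jωC) = -j/(ω·C) = 0 - j218.8 Ω
Step 3 — Series combination: Z_total = R + C = 957 - j218.8 Ω = 981.7∠-12.9° Ω.
Step 4 — Power factor: PF = cos(φ) = Re(Z)/|Z| = 957/981.68 = 0.9749.
Step 5 — Type: Im(Z) = -218.8 ⇒ leading (phase φ = -12.9°).

PF = 0.9749 (leading, φ = -12.9°)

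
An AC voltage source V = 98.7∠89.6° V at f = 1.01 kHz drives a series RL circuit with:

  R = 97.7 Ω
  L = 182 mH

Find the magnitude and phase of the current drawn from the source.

Step 1 — Angular frequency: ω = 2π·f = 2π·1010 = 6346 rad/s.
Step 2 — Component impedances:
  R: Z = R = 97.7 Ω
  L: Z = jωL = j·6346·0.182 = 0 + j1155 Ω
Step 3 — Series combination: Z_total = R + L = 97.7 + j1155 Ω = 1159∠85.2° Ω.
Step 4 — Source phasor: V = 98.7∠89.6° V = 0.6891 + j98.7 V.
Step 5 — Ohm's law: I = V / Z_total = (0.6891 + j98.7) / (97.7 + j1155) = 0.0849 + j0.006585 A.
Step 6 — Convert to polar: |I| = 0.08515 A, ∠I = 4.4°.

I = 0.08515∠4.4° A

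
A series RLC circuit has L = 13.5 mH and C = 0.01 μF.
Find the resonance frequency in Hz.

Step 1 — Resonance condition Im(Z)=0 gives ω₀ = 1/√(LC).
Step 2 — ω₀ = 1/√(0.0135·1e-08) = 8.607e+04 rad/s.
Step 3 — f₀ = ω₀/(2π) = 1.37e+04 Hz.

f₀ = 1.37e+04 Hz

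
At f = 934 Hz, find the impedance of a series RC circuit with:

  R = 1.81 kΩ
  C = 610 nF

Step 1 — Angular frequency: ω = 2π·f = 2π·934 = 5868 rad/s.
Step 2 — Component impedances:
  R: Z = R = 1810 Ω
  C: Z = 1/(jωC) = -j/(ω·C) = 0 - j279.3 Ω
Step 3 — Series combination: Z_total = R + C = 1810 - j279.3 Ω = 1831∠-8.8° Ω.

Z = 1810 - j279.3 Ω = 1831∠-8.8° Ω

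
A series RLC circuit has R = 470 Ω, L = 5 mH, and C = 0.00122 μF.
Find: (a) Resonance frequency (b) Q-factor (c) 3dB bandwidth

Step 1 — Resonance: ω₀ = 1/√(LC) = 1/√(0.005·1.22e-09) = 4.049e+05 rad/s.
Step 2 — f₀ = ω₀/(2π) = 6.444e+04 Hz.
Step 3 — Series Q: Q = ω₀L/R = 4.049e+05·0.005/470 = 4.307.
Step 4 — Bandwidth: Δω = ω₀/Q = 9.4e+04 rad/s; BW = Δω/(2π) = 1.496e+04 Hz.

(a) f₀ = 6.444e+04 Hz  (b) Q = 4.307  (c) BW = 1.496e+04 Hz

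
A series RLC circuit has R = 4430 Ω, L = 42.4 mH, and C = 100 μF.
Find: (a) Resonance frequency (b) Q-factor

Step 1 — Resonance condition Im(Z)=0 gives ω₀ = 1/√(LC).
Step 2 — ω₀ = 1/√(0.0424·0.0001) = 485.6 rad/s.
Step 3 — f₀ = ω₀/(2π) = 77.29 Hz.
Step 4 — Series Q: Q = ω₀L/R = 485.6·0.0424/4430 = 0.004648.

(a) f₀ = 77.29 Hz  (b) Q = 0.004648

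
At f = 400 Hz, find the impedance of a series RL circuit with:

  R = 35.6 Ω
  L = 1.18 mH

Step 1 — Angular frequency: ω = 2π·f = 2π·400 = 2513 rad/s.
Step 2 — Component impedances:
  R: Z = R = 35.6 Ω
  L: Z = jωL = j·2513·0.00118 = 0 + j2.966 Ω
Step 3 — Series combination: Z_total = R + L = 35.6 + j2.966 Ω = 35.72∠4.8° Ω.

Z = 35.6 + j2.966 Ω = 35.72∠4.8° Ω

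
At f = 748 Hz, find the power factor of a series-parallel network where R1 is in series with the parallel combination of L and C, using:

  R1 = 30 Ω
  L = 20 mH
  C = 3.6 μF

Step 1 — Angular frequency: ω = 2π·f = 2π·748 = 4700 rad/s.
Step 2 — Component impedances:
  R1: Z = R = 30 Ω
  L: Z = jωL = j·4700·0.02 = 0 + j94 Ω
  C: Z = 1/(jωC) = -j/(ω·C) = 0 - j59.1 Ω
Step 3 — Parallel branch: L || C = 1/(1/L + 1/C) = 0 - j159.2 Ω.
Step 4 — Series with R1: Z_total = R1 + (L || C) = 30 - j159.2 Ω = 162∠-79.3° Ω.
Step 5 — Power factor: PF = cos(φ) = Re(Z)/|Z| = 30/162 = 0.1852.
Step 6 — Type: Im(Z) = -159.2 ⇒ leading (phase φ = -79.3°).

PF = 0.1852 (leading, φ = -79.3°)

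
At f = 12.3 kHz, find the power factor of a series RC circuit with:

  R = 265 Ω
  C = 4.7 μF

Step 1 — Angular frequency: ω = 2π·f = 2π·1.23e+04 = 7.728e+04 rad/s.
Step 2 — Component impedances:
  R: Z = R = 265 Ω
  C: Z = 1/(jωC) = -j/(ω·C) = 0 - j2.753 Ω
Step 3 — Series combination: Z_total = R + C = 265 - j2.753 Ω = 265∠-0.6° Ω.
Step 4 — Power factor: PF = cos(φ) = Re(Z)/|Z| = 265/265.014 = 0.9999.
Step 5 — Type: Im(Z) = -2.753 ⇒ leading (phase φ = -0.6°).

PF = 0.9999 (leading, φ = -0.6°)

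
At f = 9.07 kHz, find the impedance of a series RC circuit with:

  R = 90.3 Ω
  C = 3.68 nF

Step 1 — Angular frequency: ω = 2π·f = 2π·9070 = 5.699e+04 rad/s.
Step 2 — Component impedances:
  R: Z = R = 90.3 Ω
  C: Z = 1/(jωC) = -j/(ω·C) = 0 - j4768 Ω
Step 3 — Series combination: Z_total = R + C = 90.3 - j4768 Ω = 4769∠-88.9° Ω.

Z = 90.3 - j4768 Ω = 4769∠-88.9° Ω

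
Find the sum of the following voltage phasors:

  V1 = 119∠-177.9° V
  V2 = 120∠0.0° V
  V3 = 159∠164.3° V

Step 1 — Convert each phasor to rectangular form:
  V1 = 119·(cos(-177.9°) + j·sin(-177.9°)) = -118.9 - j4.361 V
  V2 = 120·(cos(0.0°) + j·sin(0.0°)) = 120 V
  V3 = 159·(cos(164.3°) + j·sin(164.3°)) = -153.1 + j43.03 V
Step 2 — Sum components: V_total = -152 + j38.66 V.
Step 3 — Convert to polar: |V_total| = 156.8 V, ∠V_total = 165.7°.

V_total = 156.8∠165.7° V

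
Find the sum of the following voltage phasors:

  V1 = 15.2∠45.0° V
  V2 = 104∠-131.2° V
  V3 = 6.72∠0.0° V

Step 1 — Convert each phasor to rectangular form:
  V1 = 15.2·(cos(45.0°) + j·sin(45.0°)) = 10.75 + j10.75 V
  V2 = 104·(cos(-131.2°) + j·sin(-131.2°)) = -68.5 - j78.25 V
  V3 = 6.72·(cos(0.0°) + j·sin(0.0°)) = 6.72 V
Step 2 — Sum components: V_total = -51.04 - j67.5 V.
Step 3 — Convert to polar: |V_total| = 84.62 V, ∠V_total = -127.1°.

V_total = 84.62∠-127.1° V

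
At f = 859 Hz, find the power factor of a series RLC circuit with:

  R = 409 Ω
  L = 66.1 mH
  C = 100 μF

Step 1 — Angular frequency: ω = 2π·f = 2π·859 = 5397 rad/s.
Step 2 — Component impedances:
  R: Z = R = 409 Ω
  L: Z = jωL = j·5397·0.0661 = 0 + j356.8 Ω
  C: Z = 1/(jωC) = -j/(ω·C) = 0 - j1.853 Ω
Step 3 — Series combination: Z_total = R + L + C = 409 + j354.9 Ω = 541.5∠40.9° Ω.
Step 4 — Power factor: PF = cos(φ) = Re(Z)/|Z| = 409/541.5 = 0.7553.
Step 5 — Type: Im(Z) = 354.9 ⇒ lagging (phase φ = 40.9°).

PF = 0.7553 (lagging, φ = 40.9°)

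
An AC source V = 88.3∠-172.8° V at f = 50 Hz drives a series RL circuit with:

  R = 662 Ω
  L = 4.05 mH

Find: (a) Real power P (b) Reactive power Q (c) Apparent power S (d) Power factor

Step 1 — Angular frequency: ω = 2π·f = 2π·50 = 314.2 rad/s.
Step 2 — Component impedances:
  R: Z = R = 662 Ω
  L: Z = jωL = j·314.2·0.00405 = 0 + j1.272 Ω
Step 3 — Series combination: Z_total = R + L = 662 + j1.272 Ω = 662∠0.1° Ω.
Step 4 — Source phasor: V = 88.3∠-172.8° V = -87.6 - j11.07 V.
Step 5 — Current: I = V / Z = -0.1324 - j0.01646 A = 0.1334∠-172.9° A.
Step 6 — Complex power: S = V·I* = 11.78 + j0.02264 VA.
Step 7 — Real power: P = Re(S) = 11.78 W.
Step 8 — Reactive power: Q = Im(S) = 0.02264 VAR.
Step 9 — Apparent power: |S| = 11.78 VA.
Step 10 — Power factor: PF = P/|S| = 1 (lagging).

(a) P = 11.78 W  (b) Q = 0.02264 VAR  (c) S = 11.78 VA  (d) PF = 1 (lagging)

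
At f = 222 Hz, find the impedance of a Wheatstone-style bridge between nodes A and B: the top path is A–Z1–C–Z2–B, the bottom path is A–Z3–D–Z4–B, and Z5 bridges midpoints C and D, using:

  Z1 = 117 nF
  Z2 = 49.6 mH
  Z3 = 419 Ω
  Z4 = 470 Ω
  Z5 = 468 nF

Step 1 — Angular frequency: ω = 2π·f = 2π·222 = 1395 rad/s.
Step 2 — Component impedances:
  Z1: Z = 1/(jωC) = -j/(ω·C) = 0 - j6127 Ω
  Z2: Z = jωL = j·1395·0.0496 = 0 + j69.19 Ω
  Z3: Z = R = 419 Ω
  Z4: Z = R = 470 Ω
  Z5: Z = 1/(jωC) = -j/(ω·C) = 0 - j1532 Ω
Step 3 — Bridge requires nodal analysis (the Z5 bridge couples midpoints C and D, so the two paths cannot be reduced to a simple series/parallel combination). Setting node B to ground and injecting 1 A at node A, the 3-node admittance system at A, C, D solves to V_A = Z_AB = 789.4 - j246.3 Ω = 826.9∠-17.3° Ω.

Z = 789.4 - j246.3 Ω = 826.9∠-17.3° Ω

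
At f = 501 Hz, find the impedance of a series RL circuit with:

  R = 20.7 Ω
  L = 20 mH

Step 1 — Angular frequency: ω = 2π·f = 2π·501 = 3148 rad/s.
Step 2 — Component impedances:
  R: Z = R = 20.7 Ω
  L: Z = jωL = j·3148·0.02 = 0 + j62.96 Ω
Step 3 — Series combination: Z_total = R + L = 20.7 + j62.96 Ω = 66.27∠71.8° Ω.

Z = 20.7 + j62.96 Ω = 66.27∠71.8° Ω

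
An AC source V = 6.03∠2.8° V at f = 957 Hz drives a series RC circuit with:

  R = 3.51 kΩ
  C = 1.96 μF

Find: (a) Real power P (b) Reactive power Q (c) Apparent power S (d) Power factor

Step 1 — Angular frequency: ω = 2π·f = 2π·957 = 6013 rad/s.
Step 2 — Component impedances:
  R: Z = R = 3510 Ω
  C: Z = 1/(jωC) = -j/(ω·C) = 0 - j84.85 Ω
Step 3 — Series combination: Z_total = R + C = 3510 - j84.85 Ω = 3511∠-1.4° Ω.
Step 4 — Source phasor: V = 6.03∠2.8° V = 6.023 + j0.2946 V.
Step 5 — Current: I = V / Z = 0.001713 + j0.0001253 A = 0.001717∠4.2° A.
Step 6 — Complex power: S = V·I* = 0.01035 - j0.0002503 VA.
Step 7 — Real power: P = Re(S) = 0.01035 W.
Step 8 — Reactive power: Q = Im(S) = -0.0002503 VAR.
Step 9 — Apparent power: |S| = 0.01036 VA.
Step 10 — Power factor: PF = P/|S| = 0.9997 (leading).

(a) P = 0.01035 W  (b) Q = -0.0002503 VAR  (c) S = 0.01036 VA  (d) PF = 0.9997 (leading)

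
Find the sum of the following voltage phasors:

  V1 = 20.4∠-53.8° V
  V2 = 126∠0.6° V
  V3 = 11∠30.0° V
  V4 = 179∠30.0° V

Step 1 — Convert each phasor to rectangular form:
  V1 = 20.4·(cos(-53.8°) + j·sin(-53.8°)) = 12.05 - j16.46 V
  V2 = 126·(cos(0.6°) + j·sin(0.6°)) = 126 + j1.319 V
  V3 = 11·(cos(30.0°) + j·sin(30.0°)) = 9.526 + j5.5 V
  V4 = 179·(cos(30.0°) + j·sin(30.0°)) = 155 + j89.5 V
Step 2 — Sum components: V_total = 302.6 + j79.86 V.
Step 3 — Convert to polar: |V_total| = 312.9 V, ∠V_total = 14.8°.

V_total = 312.9∠14.8° V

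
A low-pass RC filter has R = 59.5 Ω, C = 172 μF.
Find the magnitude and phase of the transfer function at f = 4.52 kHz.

Step 1 — Angular frequency: ω = 2π·4520 = 2.84e+04 rad/s.
Step 2 — Transfer function: H(jω) = 1/(1 + jωRC).
Step 3 — Denominator: 1 + jωRC = 1 + j·2.84e+04·59.5·0.000172 = 1 + j290.6.
Step 4 — H = 1.184e-05 - j0.003441.
Step 5 — Magnitude: |H| = 0.003441 (-49.3 dB); phase: φ = -89.8°.

|H| = 0.003441 (-49.3 dB), φ = -89.8°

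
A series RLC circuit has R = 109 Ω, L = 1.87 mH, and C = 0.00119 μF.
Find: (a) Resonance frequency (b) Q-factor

Step 1 — Resonance condition Im(Z)=0 gives ω₀ = 1/√(LC).
Step 2 — ω₀ = 1/√(0.00187·1.19e-09) = 6.704e+05 rad/s.
Step 3 — f₀ = ω₀/(2π) = 1.067e+05 Hz.
Step 4 — Series Q: Q = ω₀L/R = 6.704e+05·0.00187/109 = 11.5.

(a) f₀ = 1.067e+05 Hz  (b) Q = 11.5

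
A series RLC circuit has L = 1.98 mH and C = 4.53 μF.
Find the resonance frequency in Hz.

Step 1 — Resonance condition Im(Z)=0 gives ω₀ = 1/√(LC).
Step 2 — ω₀ = 1/√(0.00198·4.53e-06) = 1.056e+04 rad/s.
Step 3 — f₀ = ω₀/(2π) = 1680 Hz.

f₀ = 1680 Hz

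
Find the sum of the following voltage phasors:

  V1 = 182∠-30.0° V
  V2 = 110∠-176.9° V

Step 1 — Convert each phasor to rectangular form:
  V1 = 182·(cos(-30.0°) + j·sin(-30.0°)) = 157.6 - j91 V
  V2 = 110·(cos(-176.9°) + j·sin(-176.9°)) = -109.8 - j5.949 V
Step 2 — Sum components: V_total = 47.78 - j96.95 V.
Step 3 — Convert to polar: |V_total| = 108.1 V, ∠V_total = -63.8°.

V_total = 108.1∠-63.8° V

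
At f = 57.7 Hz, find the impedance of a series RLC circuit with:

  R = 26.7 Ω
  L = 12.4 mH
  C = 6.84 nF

Step 1 — Angular frequency: ω = 2π·f = 2π·57.7 = 362.5 rad/s.
Step 2 — Component impedances:
  R: Z = R = 26.7 Ω
  L: Z = jωL = j·362.5·0.0124 = 0 + j4.495 Ω
  C: Z = 1/(jωC) = -j/(ω·C) = 0 - j4.033e+05 Ω
Step 3 — Series combination: Z_total = R + L + C = 26.7 - j4.033e+05 Ω = 4.033e+05∠-90.0° Ω.

Z = 26.7 - j4.033e+05 Ω = 4.033e+05∠-90.0° Ω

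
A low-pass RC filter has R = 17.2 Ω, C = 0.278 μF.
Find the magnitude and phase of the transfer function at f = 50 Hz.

Step 1 — Angular frequency: ω = 2π·50 = 314.2 rad/s.
Step 2 — Transfer function: H(jω) = 1/(1 + jωRC).
Step 3 — Denominator: 1 + jωRC = 1 + j·314.2·17.2·2.78e-07 = 1 + j0.001502.
Step 4 — H = 1 - j0.001502.
Step 5 — Magnitude: |H| = 1 (-0.0 dB); phase: φ = -0.1°.

|H| = 1 (-0.0 dB), φ = -0.1°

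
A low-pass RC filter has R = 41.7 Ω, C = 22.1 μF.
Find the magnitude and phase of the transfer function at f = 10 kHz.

Step 1 — Angular frequency: ω = 2π·1e+04 = 6.283e+04 rad/s.
Step 2 — Transfer function: H(jω) = 1/(1 + jωRC).
Step 3 — Denominator: 1 + jωRC = 1 + j·6.283e+04·41.7·2.21e-05 = 1 + j57.9.
Step 4 — H = 0.0002982 - j0.01726.
Step 5 — Magnitude: |H| = 0.01727 (-35.3 dB); phase: φ = -89.0°.

|H| = 0.01727 (-35.3 dB), φ = -89.0°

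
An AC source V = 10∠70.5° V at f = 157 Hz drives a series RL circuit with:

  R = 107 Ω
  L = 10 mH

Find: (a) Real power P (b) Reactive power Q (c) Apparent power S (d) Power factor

Step 1 — Angular frequency: ω = 2π·f = 2π·157 = 986.5 rad/s.
Step 2 — Component impedances:
  R: Z = R = 107 Ω
  L: Z = jωL = j·986.5·0.01 = 0 + j9.865 Ω
Step 3 — Series combination: Z_total = R + L = 107 + j9.865 Ω = 107.5∠5.3° Ω.
Step 4 — Source phasor: V = 10∠70.5° V = 3.338 + j9.426 V.
Step 5 — Current: I = V / Z = 0.03899 + j0.0845 A = 0.09306∠65.2° A.
Step 6 — Complex power: S = V·I* = 0.9267 + j0.08544 VA.
Step 7 — Real power: P = Re(S) = 0.9267 W.
Step 8 — Reactive power: Q = Im(S) = 0.08544 VAR.
Step 9 — Apparent power: |S| = 0.9306 VA.
Step 10 — Power factor: PF = P/|S| = 0.9958 (lagging).

(a) P = 0.9267 W  (b) Q = 0.08544 VAR  (c) S = 0.9306 VA  (d) PF = 0.9958 (lagging)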